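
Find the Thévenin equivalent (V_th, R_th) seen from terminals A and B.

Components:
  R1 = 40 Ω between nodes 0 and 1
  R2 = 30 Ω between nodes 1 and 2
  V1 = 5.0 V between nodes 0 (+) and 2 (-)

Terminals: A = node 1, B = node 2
Step 1 — V_th is the open-circuit voltage V_A - V_B (nothing connected across the terminals).
Nodal analysis, taking node 2 as the 0 V reference.
Source V1 fixes V_0 = 5 V.
KCL at each unknown node (sum of currents leaving = 0; resistances in Ω):
  Node 1: (V_1 - 5)/40 + (V_1 - 0)/30 = 0
Collecting terms: 0.05833 × V_1 = 0.125  =>  V_1 = 2.143 V
V_th = V_1 - V_2 = 2.143 - 0 = 2.143 V
Step 2 — R_th: zero the source — replace V1 by a short circuit (node 2 merges into node 0) — and find the resistance seen between A (node 1) and B (node 0).
Reduce the network between node 1 (A) and node 0 (B) by series/parallel combination:
  Rp1 = R1 ‖ R2 (parallel, both between nodes 0 and 1) = 1/(1/40 + 1/30) = 17.14 Ω
R_th = 17.14 Ω

Final answer: V_th = 2.143 V, R_th = 17.14 Ω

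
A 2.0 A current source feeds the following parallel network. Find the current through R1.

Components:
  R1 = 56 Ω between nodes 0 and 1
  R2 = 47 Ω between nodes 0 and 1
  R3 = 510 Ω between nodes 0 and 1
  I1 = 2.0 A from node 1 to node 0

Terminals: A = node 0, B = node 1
All resistors sit directly between nodes 0 and 1, so they are in parallel and share one voltage V; the full source current 2 A splits among them.
1/R_par = 1/56 + 1/47 + 1/510 = 0.04109 S  =>  R_par = 24.33 Ω
V = I × R_par = 2 × 24.33 = 48.67 V
I_R1 = V/R1 = 48.67/56 = 0.8691 A

Final answer: 0.8691 A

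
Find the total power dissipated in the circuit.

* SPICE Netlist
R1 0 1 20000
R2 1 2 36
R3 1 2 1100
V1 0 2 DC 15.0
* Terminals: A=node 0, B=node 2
Nodal analysis, taking node 2 as the 0 V reference.
Source V1 fixes V_0 = 15 V.
KCL at each unknown node (sum of currents leaving = 0; resistances in Ω):
  Node 1: (V_1 - 15)/20000 + (V_1 - 0)/36 + (V_1 - 0)/1100 = 0
Collecting terms: 0.02874 × V_1 = 0.00075  =>  V_1 = 0.0261 V
Power in each resistor, P = (ΔV)²/R:
  P_R1 = (15 - 0.0261)²/20000 = 0.01121 W
  P_R2 = (0.0261 - 0)²/36 = 0.00001892 W
  P_R3 = (0.0261 - 0)²/1100 = 0.0000006192 W
P_total = P_R1 + P_R2 + P_R3 = 0.01123 W

Final answer: 0.01123 W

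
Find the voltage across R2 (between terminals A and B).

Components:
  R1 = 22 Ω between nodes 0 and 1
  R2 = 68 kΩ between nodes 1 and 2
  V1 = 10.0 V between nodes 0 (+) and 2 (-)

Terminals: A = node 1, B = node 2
R1 and R2 are in series across V1 (node 0 → node 1 → node 2), and the output A–B is taken across R2, so this is a voltage divider.
Series current: I = V1/(R1 + R2) = 10/(22 + 68000) = 10/68020 = 0.000147 A
V_R2 = I × R2 = V1 × R2/(R1 + R2) = 10 × 68000/68020 = 9.997 V

Final answer: 9.997 V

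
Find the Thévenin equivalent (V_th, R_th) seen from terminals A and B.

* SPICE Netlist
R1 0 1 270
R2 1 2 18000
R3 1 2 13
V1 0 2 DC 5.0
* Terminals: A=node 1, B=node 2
Step 1 — V_th is the open-circuit voltage V_A - V_B (nothing connected across the terminals).
Nodal analysis, taking node 2 as the 0 V reference.
Source V1 fixes V_0 = 5 V.
KCL at each unknown node (sum of currents leaving = 0; resistances in Ω):
  Node 1: (V_1 - 5)/270 + (V_1 - 0)/18000 + (V_1 - 0)/13 = 0
Collecting terms: 0.08068 × V_1 = 0.01852  =>  V_1 = 0.2295 V
V_th = V_1 - V_2 = 0.2295 - 0 = 0.2295 V
Step 2 — R_th: zero the source — replace V1 by a short circuit (node 2 merges into node 0) — and find the resistance seen between A (node 1) and B (node 0).
Reduce the network between node 1 (A) and node 0 (B) by series/parallel combination:
  Rp1 = R1 ‖ R2 ‖ R3 (parallel, all between nodes 0 and 1) = 1/(1/270 + 1/18000 + 1/13) = 12.39 Ω
R_th = 12.39 Ω

Final answer: V_th = 0.2295 V, R_th = 12.39 Ω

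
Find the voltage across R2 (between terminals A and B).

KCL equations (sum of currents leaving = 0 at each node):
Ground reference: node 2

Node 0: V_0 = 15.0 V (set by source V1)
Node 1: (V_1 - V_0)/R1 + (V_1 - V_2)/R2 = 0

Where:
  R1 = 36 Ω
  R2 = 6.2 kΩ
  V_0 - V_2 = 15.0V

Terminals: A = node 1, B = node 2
R1 and R2 are in series across V1 (node 0 → node 1 → node 2), and the output A–B is taken across R2, so this is a voltage divider.
Series current: I = V1/(R1 + R2) = 15/(36 + 6200) = 15/6236 = 0.002405 A
V_R2 = I × R2 = V1 × R2/(R1 + R2) = 15 × 6200/6236 = 14.91 V

Final answer: 14.91 V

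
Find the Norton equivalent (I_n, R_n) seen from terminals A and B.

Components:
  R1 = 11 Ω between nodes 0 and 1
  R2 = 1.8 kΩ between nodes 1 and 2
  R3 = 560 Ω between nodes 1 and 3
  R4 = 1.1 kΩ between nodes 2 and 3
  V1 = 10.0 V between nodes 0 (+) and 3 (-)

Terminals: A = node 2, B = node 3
Find the Thévenin equivalent first; then I_n = V_th/R_th and R_n = R_th.
Step 1 — V_th is the open-circuit voltage V_A - V_B (nothing connected across the terminals).
Nodal analysis, taking node 3 as the 0 V reference.
Source V1 fixes V_0 = 10 V.
KCL at each unknown node (sum of currents leaving = 0; resistances in Ω):
  Node 1: (V_1 - 10)/11 + (V_1 - V_2)/1800 + (V_1 - 0)/560 = 0
  Node 2: (V_2 - V_1)/1800 + (V_2 - 0)/1100 = 0
Collecting terms (coefficients in siemens):
  0.09325·V_1 - 0.0005556·V_2 = 0.9091
  0.001465·V_2 - 0.0005556·V_1 = 0
Determinant D = (0.09325)(0.001465) - (-0.0005556)(-0.0005556) = 0.0001363
V_1 = [(0.9091)(0.001465) - (-0.0005556)(0)]/D = 9.771 V
V_2 = [(0.09325)(0) - (0.9091)(-0.0005556)]/D = 3.706 V
V_th = V_2 - V_3 = 3.706 - 0 = 3.706 V
Step 2 — R_th: zero the source — replace V1 by a short circuit (node 3 merges into node 0) — and find the resistance seen between A (node 2) and B (node 0).
Reduce the network between node 2 (A) and node 0 (B) by series/parallel combination:
  Rp1 = R1 ‖ R3 (parallel, both between nodes 0 and 1) = 1/(1/11 + 1/560) = 10.79 Ω
  Rs1 = R2 + Rp1 (series, joined only at node 1) = 1800 + 10.79 = 1811 Ω
  Rp2 = R4 ‖ Rs1 (parallel, both between nodes 0 and 2) = 1/(1/1100 + 1/1811) = 684.3 Ω
R_th = 684.3 Ω
I_n = V_th/R_th = 3.706/684.3 = 0.005416 A, and R_n = R_th = 684.3 Ω

Final answer: I_n = 0.005416 A, R_n = 684.3 Ω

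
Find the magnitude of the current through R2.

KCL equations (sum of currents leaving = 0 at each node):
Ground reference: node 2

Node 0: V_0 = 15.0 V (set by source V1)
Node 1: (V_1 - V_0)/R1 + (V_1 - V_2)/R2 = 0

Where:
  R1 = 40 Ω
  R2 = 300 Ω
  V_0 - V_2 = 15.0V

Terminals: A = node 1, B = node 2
Nodal analysis, taking node 2 as the 0 V reference.
Source V1 fixes V_0 = 15 V.
KCL at each unknown node (sum of currents leaving = 0; resistances in Ω):
  Node 1: (V_1 - 15)/40 + (V_1 - 0)/300 = 0
Collecting terms: 0.02833 × V_1 = 0.375  =>  V_1 = 13.24 V
I_R2 = (V_1 - V_2)/R2 = (13.24 - 0)/300 = 0.04412 A
|I_R2| = 0.04412 A

Final answer: |I_R2| = 0.04412 A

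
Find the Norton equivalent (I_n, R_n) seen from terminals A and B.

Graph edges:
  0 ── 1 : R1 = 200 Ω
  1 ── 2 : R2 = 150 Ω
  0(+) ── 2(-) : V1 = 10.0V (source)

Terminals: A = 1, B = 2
Find the Thévenin equivalent first; then I_n = V_th/R_th and R_n = R_th.
Step 1 — V_th is the open-circuit voltage V_A - V_B (nothing connected across the terminals).
Nodal analysis, taking node 2 as the 0 V reference.
Source V1 fixes V_0 = 10 V.
KCL at each unknown node (sum of currents leaving = 0; resistances in Ω):
  Node 1: (V_1 - 10)/200 + (V_1 - 0)/150 = 0
Collecting terms: 0.01167 × V_1 = 0.05  =>  V_1 = 4.286 V
V_th = V_1 - V_2 = 4.286 - 0 = 4.286 V
Step 2 — R_th: zero the source — replace V1 by a short circuit (node 2 merges into node 0) — and find the resistance seen between A (node 1) and B (node 0).
Reduce the network between node 1 (A) and node 0 (B) by series/parallel combination:
  Rp1 = R1 ‖ R2 (parallel, both between nodes 0 and 1) = 1/(1/200 + 1/150) = 85.71 Ω
R_th = 85.71 Ω
I_n = V_th/R_th = 4.286/85.71 = 0.05 A, and R_n = R_th = 85.71 Ω

Final answer: I_n = 0.05 A, R_n = 85.71 Ω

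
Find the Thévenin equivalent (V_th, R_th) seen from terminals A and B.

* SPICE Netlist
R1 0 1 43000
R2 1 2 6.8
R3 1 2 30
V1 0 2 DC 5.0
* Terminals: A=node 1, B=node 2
Step 1 — V_th is the open-circuit voltage V_A - V_B (nothing connected across the terminals).
Nodal analysis, taking node 2 as the 0 V reference.
Source V1 fixes V_0 = 5 V.
KCL at each unknown node (sum of currents leaving = 0; resistances in Ω):
  Node 1: (V_1 - 5)/43000 + (V_1 - 0)/6.8 + (V_1 - 0)/30 = 0
Collecting terms: 0.1804 × V_1 = 0.0001163  =>  V_1 = 0.0006445 V
V_th = V_1 - V_2 = 0.0006445 - 0 = 0.0006445 V
Step 2 — R_th: zero the source — replace V1 by a short circuit (node 2 merges into node 0) — and find the resistance seen between A (node 1) and B (node 0).
Reduce the network between node 1 (A) and node 0 (B) by series/parallel combination:
  Rp1 = R1 ‖ R2 ‖ R3 (parallel, all between nodes 0 and 1) = 1/(1/43000 + 1/6.8 + 1/30) = 5.543 Ω
R_th = 5.543 Ω

Final answer: V_th = 0.0006445 V, R_th = 5.543 Ω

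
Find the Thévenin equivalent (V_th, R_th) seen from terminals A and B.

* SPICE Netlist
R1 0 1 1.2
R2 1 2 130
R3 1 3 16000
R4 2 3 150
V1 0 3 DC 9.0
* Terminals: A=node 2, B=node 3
Step 1 — V_th is the open-circuit voltage V_A - V_B (nothing connected across the terminals).
Nodal analysis, taking node 3 as the 0 V reference.
Source V1 fixes V_0 = 9 V.
KCL at each unknown node (sum of currents leaving = 0; resistances in Ω):
  Node 1: (V_1 - 9)/1.2 + (V_1 - V_2)/130 + (V_1 - 0)/16000 = 0
  Node 2: (V_2 - V_1)/130 + (V_2 - 0)/150 = 0
Collecting terms (coefficients in siemens):
  0.8411·V_1 - 0.007692·V_2 = 7.5
  0.01436·V_2 - 0.007692·V_1 = 0
Determinant D = (0.8411)(0.01436) - (-0.007692)(-0.007692) = 0.01202
V_1 = [(7.5)(0.01436) - (-0.007692)(0)]/D = 8.961 V
V_2 = [(0.8411)(0) - (7.5)(-0.007692)]/D = 4.8 V
V_th = V_2 - V_3 = 4.8 - 0 = 4.8 V
Step 2 — R_th: zero the source — replace V1 by a short circuit (node 3 merges into node 0) — and find the resistance seen between A (node 2) and B (node 0).
Reduce the network between node 2 (A) and node 0 (B) by series/parallel combination:
  Rp1 = R1 ‖ R3 (parallel, both between nodes 0 and 1) = 1/(1/1.2 + 1/16000) = 1.2 Ω
  Rs1 = R2 + Rp1 (series, joined only at node 1) = 130 + 1.2 = 131.2 Ω
  Rp2 = R4 ‖ Rs1 (parallel, both between nodes 0 and 2) = 1/(1/150 + 1/131.2) = 69.99 Ω
R_th = 69.99 Ω

Final answer: V_th = 4.8 V, R_th = 69.99 Ω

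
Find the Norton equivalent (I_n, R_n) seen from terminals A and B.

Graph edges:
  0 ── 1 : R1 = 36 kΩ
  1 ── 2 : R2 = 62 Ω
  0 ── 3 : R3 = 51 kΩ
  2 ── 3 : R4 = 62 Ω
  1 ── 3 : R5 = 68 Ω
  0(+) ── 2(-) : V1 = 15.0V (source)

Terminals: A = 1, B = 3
Find the Thévenin equivalent first; then I_n = V_th/R_th and R_n = R_th.
Step 1 — V_th is the open-circuit voltage V_A - V_B (nothing connected across the terminals).
Nodal analysis, taking node 2 as the 0 V reference.
Source V1 fixes V_0 = 15 V.
KCL at each unknown node (sum of currents leaving = 0; resistances in Ω):
  Node 1: (V_1 - 15)/36000 + (V_1 - 0)/62 + (V_1 - V_3)/68 = 0
  Node 3: (V_3 - 15)/51000 + (V_3 - 0)/62 + (V_3 - V_1)/68 = 0
Collecting terms (coefficients in siemens):
  0.03086·V_1 - 0.01471·V_3 = 0.0004167
  0.03085·V_3 - 0.01471·V_1 = 0.0002941
Determinant D = (0.03086)(0.03085) - (-0.01471)(-0.01471) = 0.000736
V_1 = [(0.0004167)(0.03085) - (-0.01471)(0.0002941)]/D = 0.02334 V
V_3 = [(0.03086)(0.0002941) - (0.0004167)(-0.01471)]/D = 0.02066 V
V_th = V_1 - V_3 = 0.02334 - 0.02066 = 0.002686 V
Step 2 — R_th: zero the source — replace V1 by a short circuit (node 2 merges into node 0) — and find the resistance seen between A (node 1) and B (node 3).
Reduce the network between node 1 (A) and node 3 (B) by series/parallel combination:
  Rp1 = R1 ‖ R2 (parallel, both between nodes 0 and 1) = 1/(1/36000 + 1/62) = 61.89 Ω
  Rp2 = R3 ‖ R4 (parallel, both between nodes 0 and 3) = 1/(1/51000 + 1/62) = 61.92 Ω
  Rs1 = Rp1 + Rp2 (series, joined only at node 0) = 61.89 + 61.92 = 123.8 Ω
  Rp3 = R5 ‖ Rs1 (parallel, both between nodes 1 and 3) = 1/(1/68 + 1/123.8) = 43.89 Ω
R_th = 43.89 Ω
I_n = V_th/R_th = 0.002686/43.89 = 0.00006118 A, and R_n = R_th = 43.89 Ω

Final answer: I_n = 6.118e-05 A, R_n = 43.89 Ω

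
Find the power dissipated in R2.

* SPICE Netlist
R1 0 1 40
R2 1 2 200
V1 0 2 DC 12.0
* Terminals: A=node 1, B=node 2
Nodal analysis, taking node 2 as the 0 V reference.
Source V1 fixes V_0 = 12 V.
KCL at each unknown node (sum of currents leaving = 0; resistances in Ω):
  Node 1: (V_1 - 12)/40 + (V_1 - 0)/200 = 0
Collecting terms: 0.03 × V_1 = 0.3  =>  V_1 = 10 V
I_R2 = (V_1 - V_2)/R2 = (10 - 0)/200 = 0.05 A
P_R2 = I_R2² × R2 = (0.05)² × 200 = 0.5 W

Final answer: 0.5 W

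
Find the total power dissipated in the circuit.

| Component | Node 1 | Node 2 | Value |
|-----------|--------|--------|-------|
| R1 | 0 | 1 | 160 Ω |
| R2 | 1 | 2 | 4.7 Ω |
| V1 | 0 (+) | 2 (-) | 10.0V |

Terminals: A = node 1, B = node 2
Nodal analysis, taking node 2 as the 0 V reference.
Source V1 fixes V_0 = 10 V.
KCL at each unknown node (sum of currents leaving = 0; resistances in Ω):
  Node 1: (V_1 - 10)/160 + (V_1 - 0)/4.7 = 0
Collecting terms: 0.219 × V_1 = 0.0625  =>  V_1 = 0.2854 V
Power in each resistor, P = (ΔV)²/R:
  P_R1 = (10 - 0.2854)²/160 = 0.5898 W
  P_R2 = (0.2854 - 0)²/4.7 = 0.01733 W
P_total = P_R1 + P_R2 = 0.6072 W

Final answer: 0.6072 W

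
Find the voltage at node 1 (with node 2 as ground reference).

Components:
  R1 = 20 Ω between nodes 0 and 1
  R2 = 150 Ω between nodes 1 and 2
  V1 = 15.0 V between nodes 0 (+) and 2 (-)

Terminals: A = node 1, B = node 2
Nodal analysis, taking node 2 as the 0 V reference.
Source V1 fixes V_0 = 15 V.
KCL at each unknown node (sum of currents leaving = 0; resistances in Ω):
  Node 1: (V_1 - 15)/20 + (V_1 - 0)/150 = 0
Collecting terms: 0.05667 × V_1 = 0.75  =>  V_1 = 13.24 V
The requested potential is V_1 = 13.24 V.

Final answer: V_1 = 13.24 V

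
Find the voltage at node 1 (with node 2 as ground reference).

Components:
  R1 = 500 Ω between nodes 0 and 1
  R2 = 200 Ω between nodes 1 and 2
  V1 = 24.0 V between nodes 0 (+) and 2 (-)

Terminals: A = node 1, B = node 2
Nodal analysis, taking node 2 as the 0 V reference.
Source V1 fixes V_0 = 24 V.
KCL at each unknown node (sum of currents leaving = 0; resistances in Ω):
  Node 1: (V_1 - 24)/500 + (V_1 - 0)/200 = 0
Collecting terms: 0.007 × V_1 = 0.048  =>  V_1 = 6.857 V
The requested potential is V_1 = 6.857 V.

Final answer: V_1 = 6.857 V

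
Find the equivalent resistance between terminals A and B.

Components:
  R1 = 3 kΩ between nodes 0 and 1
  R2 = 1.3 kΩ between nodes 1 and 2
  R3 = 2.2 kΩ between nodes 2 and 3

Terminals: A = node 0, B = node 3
Reduce the network between node 0 (A) and node 3 (B) by series/parallel combination:
  Rs1 = R1 + R2 (series, joined only at node 1) = 3000 + 1300 = 4300 Ω
  Rs2 = R3 + Rs1 (series, joined only at node 2) = 2200 + 4300 = 6500 Ω
R_eq = 6.5 kΩ

Final answer: 6.5 kΩ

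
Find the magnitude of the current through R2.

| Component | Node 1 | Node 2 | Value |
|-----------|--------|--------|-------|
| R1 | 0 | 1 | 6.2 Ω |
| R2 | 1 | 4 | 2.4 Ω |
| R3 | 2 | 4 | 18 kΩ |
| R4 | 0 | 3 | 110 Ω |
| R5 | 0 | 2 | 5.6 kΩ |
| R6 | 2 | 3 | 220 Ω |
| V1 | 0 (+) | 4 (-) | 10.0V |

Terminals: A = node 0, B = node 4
Nodal analysis, taking node 4 as the 0 V reference.
Source V1 fixes V_0 = 10 V.
KCL at each unknown node (sum of currents leaving = 0; resistances in Ω):
  Node 1: (V_1 - 10)/6.2 + (V_1 - 0)/2.4 = 0
  Node 2: (V_2 - 0)/18000 + (V_2 - 10)/5600 + (V_2 - V_3)/220 = 0
  Node 3: (V_3 - 10)/110 + (V_3 - V_2)/220 = 0
Collecting terms (coefficients in siemens):
  0.578·V_1 = 1.613
  0.00478·V_2 - 0.004545·V_3 = 0.001786
  0.01364·V_3 - 0.004545·V_2 = 0.09091
Solving these 3 simultaneous equations (Gaussian elimination) gives:
  V_1 = 2.791 V, V_2 = 9.83 V, V_3 = 9.943 V
I_R2 = (V_1 - V_4)/R2 = (2.791 - 0)/2.4 = 1.163 A
|I_R2| = 1.163 A

Final answer: |I_R2| = 1.163 A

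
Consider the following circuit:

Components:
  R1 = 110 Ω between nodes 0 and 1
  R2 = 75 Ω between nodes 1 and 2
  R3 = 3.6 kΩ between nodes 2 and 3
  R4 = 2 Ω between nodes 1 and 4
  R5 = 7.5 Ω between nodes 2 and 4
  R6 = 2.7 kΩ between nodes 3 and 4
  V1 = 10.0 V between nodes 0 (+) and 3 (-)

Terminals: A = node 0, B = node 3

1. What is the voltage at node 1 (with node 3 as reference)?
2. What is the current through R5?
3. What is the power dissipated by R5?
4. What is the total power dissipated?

Nodal analysis, taking node 3 as the 0 V reference.
Source V1 fixes V_0 = 10 V.
KCL at each unknown node (sum of currents leaving = 0; resistances in Ω):
  Node 1: (V_1 - 10)/110 + (V_1 - V_2)/75 + (V_1 - V_4)/2 = 0
  Node 2: (V_2 - V_1)/75 + (V_2 - 0)/3600 + (V_2 - V_4)/7.5 = 0
  Node 4: (V_4 - V_1)/2 + (V_4 - V_2)/7.5 + (V_4 - 0)/2700 = 0
Collecting terms (coefficients in siemens):
  0.5224·V_1 - 0.01333·V_2 - 0.5·V_4 = 0.09091
  0.1469·V_2 - 0.01333·V_1 - 0.1333·V_4 = 0
  0.6337·V_4 - 0.5·V_1 - 0.1333·V_2 = 0
Solving these 3 simultaneous equations (Gaussian elimination) gives:
  V_1 = 9.336 V, V_2 = 9.308 V, V_4 = 9.324 V
Part 1:
  Read off the nodal solution: V_1 = 9.336 V
Part 2:
  I_R5 = (V_2 - V_4)/R5 = (9.308 - 9.324)/7.5 = -0.002213 A
  Magnitude: I_R5 = 0.002213 A
Part 3:
  I_R5 = (V_2 - V_4)/R5 = (9.308 - 9.324)/7.5 = -0.002213 A
  P_R5 = I_R5² × R5 = (-0.002213)² × 7.5 = 0.00003673 W
Part 4:
  Power in each resistor, P = (ΔV)²/R:
    P_R1 = (10 - 9.336)²/110 = 0.004012 W
    P_R2 = (9.336 - 9.308)²/75 = 0.0000104 W
    P_R3 = (9.308 - 0)²/3600 = 0.02407 W
    P_R4 = (9.336 - 9.324)²/2 = 0.00006422 W
    P_R5 = (9.308 - 9.324)²/7.5 = 0.00003673 W
    P_R6 = (0 - 9.324)²/2700 = 0.0322 W
  P_total = P_R1 + P_R2 + P_R3 + P_R4 + P_R5 + P_R6 = 0.06039 W

Final answers:
1. V_1 = 9.336 V
2. I_R5 = 0.002213 A
3. P_R5 = 3.673e-05 W
4. P_total = 0.06039 W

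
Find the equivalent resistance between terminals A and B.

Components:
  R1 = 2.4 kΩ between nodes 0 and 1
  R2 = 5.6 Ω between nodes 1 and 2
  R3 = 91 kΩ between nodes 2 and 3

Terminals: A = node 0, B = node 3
Reduce the network between node 0 (A) and node 3 (B) by series/parallel combination:
  Rs1 = R1 + R2 (series, joined only at node 1) = 2400 + 5.6 = 2406 Ω
  Rs2 = R3 + Rs1 (series, joined only at node 2) = 91000 + 2406 = 93410 Ω
R_eq = 93.41 kΩ

Final answer: 93.41 kΩ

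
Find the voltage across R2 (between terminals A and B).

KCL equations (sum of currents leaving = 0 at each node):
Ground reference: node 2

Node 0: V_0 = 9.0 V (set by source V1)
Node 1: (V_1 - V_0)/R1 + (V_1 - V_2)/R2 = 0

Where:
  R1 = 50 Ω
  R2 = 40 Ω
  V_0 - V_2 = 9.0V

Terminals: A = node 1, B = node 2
R1 and R2 are in series across V1 (node 0 → node 1 → node 2), and the output A–B is taken across R2, so this is a voltage divider.
Series current: I = V1/(R1 + R2) = 9/(50 + 40) = 9/90 = 0.1 A
V_R2 = I × R2 = V1 × R2/(R1 + R2) = 9 × 40/90 = 4 V

Final answer: 4 V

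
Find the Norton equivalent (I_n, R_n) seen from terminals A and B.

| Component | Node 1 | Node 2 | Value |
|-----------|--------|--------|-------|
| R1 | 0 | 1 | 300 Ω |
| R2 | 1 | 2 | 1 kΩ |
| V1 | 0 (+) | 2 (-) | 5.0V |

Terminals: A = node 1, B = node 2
Find the Thévenin equivalent first; then I_n = V_th/R_th and R_n = R_th.
Step 1 — V_th is the open-circuit voltage V_A - V_B (nothing connected across the terminals).
Nodal analysis, taking node 2 as the 0 V reference.
Source V1 fixes V_0 = 5 V.
KCL at each unknown node (sum of currents leaving = 0; resistances in Ω):
  Node 1: (V_1 - 5)/300 + (V_1 - 0)/1000 = 0
Collecting terms: 0.004333 × V_1 = 0.01667  =>  V_1 = 3.846 V
V_th = V_1 - V_2 = 3.846 - 0 = 3.846 V
Step 2 — R_th: zero the source — replace V1 by a short circuit (node 2 merges into node 0) — and find the resistance seen between A (node 1) and B (node 0).
Reduce the network between node 1 (A) and node 0 (B) by series/parallel combination:
  Rp1 = R1 ‖ R2 (parallel, both between nodes 0 and 1) = 1/(1/300 + 1/1000) = 230.8 Ω
R_th = 230.8 Ω
I_n = V_th/R_th = 3.846/230.8 = 0.01667 A, and R_n = R_th = 230.8 Ω

Final answer: I_n = 0.01667 A, R_n = 230.8 Ω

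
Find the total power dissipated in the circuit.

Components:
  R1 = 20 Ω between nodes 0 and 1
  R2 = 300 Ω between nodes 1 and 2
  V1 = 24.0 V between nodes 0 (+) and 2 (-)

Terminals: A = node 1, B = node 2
Nodal analysis, taking node 2 as the 0 V reference.
Source V1 fixes V_0 = 24 V.
KCL at each unknown node (sum of currents leaving = 0; resistances in Ω):
  Node 1: (V_1 - 24)/20 + (V_1 - 0)/300 = 0
Collecting terms: 0.05333 × V_1 = 1.2  =>  V_1 = 22.5 V
Power in each resistor, P = (ΔV)²/R:
  P_R1 = (24 - 22.5)²/20 = 0.1125 W
  P_R2 = (22.5 - 0)²/300 = 1.688 W
P_total = P_R1 + P_R2 = 1.8 W

Final answer: 1.8 W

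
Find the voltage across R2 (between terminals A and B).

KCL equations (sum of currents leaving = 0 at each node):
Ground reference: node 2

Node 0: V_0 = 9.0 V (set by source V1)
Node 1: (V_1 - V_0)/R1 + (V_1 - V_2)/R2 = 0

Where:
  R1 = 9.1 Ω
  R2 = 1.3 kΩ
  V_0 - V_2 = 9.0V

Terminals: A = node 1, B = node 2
R1 and R2 are in series across V1 (node 0 → node 1 → node 2), and the output A–B is taken across R2, so this is a voltage divider.
Series current: I = V1/(R1 + R2) = 9/(9.1 + 1300) = 9/1309 = 0.006875 A
V_R2 = I × R2 = V1 × R2/(R1 + R2) = 9 × 1300/1309 = 8.937 V

Final answer: 8.937 V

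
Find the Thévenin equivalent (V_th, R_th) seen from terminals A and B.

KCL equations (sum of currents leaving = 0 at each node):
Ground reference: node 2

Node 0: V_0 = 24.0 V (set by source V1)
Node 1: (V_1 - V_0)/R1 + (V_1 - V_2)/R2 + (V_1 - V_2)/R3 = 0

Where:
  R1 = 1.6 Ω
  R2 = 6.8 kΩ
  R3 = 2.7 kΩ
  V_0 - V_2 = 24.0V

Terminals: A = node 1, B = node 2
Step 1 — V_th is the open-circuit voltage V_A - V_B (nothing connected across the terminals).
Nodal analysis, taking node 2 as the 0 V reference.
Source V1 fixes V_0 = 24 V.
KCL at each unknown node (sum of currents leaving = 0; resistances in Ω):
  Node 1: (V_1 - 24)/1.6 + (V_1 - 0)/6800 + (V_1 - 0)/2700 = 0
Collecting terms: 0.6255 × V_1 = 15  =>  V_1 = 23.98 V
V_th = V_1 - V_2 = 23.98 - 0 = 23.98 V
Step 2 — R_th: zero the source — replace V1 by a short circuit (node 2 merges into node 0) — and find the resistance seen between A (node 1) and B (node 0).
Reduce the network between node 1 (A) and node 0 (B) by series/parallel combination:
  Rp1 = R1 ‖ R2 ‖ R3 (parallel, all between nodes 0 and 1) = 1/(1/1.6 + 1/6800 + 1/2700) = 1.599 Ω
R_th = 1.599 Ω

Final answer: V_th = 23.98 V, R_th = 1.599 Ω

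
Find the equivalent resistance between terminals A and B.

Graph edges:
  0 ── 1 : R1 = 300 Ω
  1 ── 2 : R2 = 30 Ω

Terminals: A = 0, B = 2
Reduce the network between node 0 (A) and node 2 (B) by series/parallel combination:
  Rs1 = R1 + R2 (series, joined only at node 1) = 300 + 30 = 330 Ω
R_eq = 330 Ω

Final answer: 330 Ω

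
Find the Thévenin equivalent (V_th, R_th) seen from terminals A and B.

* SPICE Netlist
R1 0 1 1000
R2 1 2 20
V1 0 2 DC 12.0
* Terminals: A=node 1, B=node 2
Step 1 — V_th is the open-circuit voltage V_A - V_B (nothing connected across the terminals).
Nodal analysis, taking node 2 as the 0 V reference.
Source V1 fixes V_0 = 12 V.
KCL at each unknown node (sum of currents leaving = 0; resistances in Ω):
  Node 1: (V_1 - 12)/1000 + (V_1 - 0)/20 = 0
Collecting terms: 0.051 × V_1 = 0.012  =>  V_1 = 0.2353 V
V_th = V_1 - V_2 = 0.2353 - 0 = 0.2353 V
Step 2 — R_th: zero the source — replace V1 by a short circuit (node 2 merges into node 0) — and find the resistance seen between A (node 1) and B (node 0).
Reduce the network between node 1 (A) and node 0 (B) by series/parallel combination:
  Rp1 = R1 ‖ R2 (parallel, both between nodes 0 and 1) = 1/(1/1000 + 1/20) = 19.61 Ω
R_th = 19.61 Ω

Final answer: V_th = 0.2353 V, R_th = 19.61 Ω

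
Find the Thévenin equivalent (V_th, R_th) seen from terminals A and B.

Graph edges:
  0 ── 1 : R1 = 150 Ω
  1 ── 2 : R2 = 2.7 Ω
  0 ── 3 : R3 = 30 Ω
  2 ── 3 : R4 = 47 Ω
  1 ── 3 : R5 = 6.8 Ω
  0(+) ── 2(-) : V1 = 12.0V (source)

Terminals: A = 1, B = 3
Step 1 — V_th is the open-circuit voltage V_A - V_B (nothing connected across the terminals).
Nodal analysis, taking node 2 as the 0 V reference.
Source V1 fixes V_0 = 12 V.
KCL at each unknown node (sum of currents leaving = 0; resistances in Ω):
  Node 1: (V_1 - 12)/150 + (V_1 - 0)/2.7 + (V_1 - V_3)/6.8 = 0
  Node 3: (V_3 - 12)/30 + (V_3 - 0)/47 + (V_3 - V_1)/6.8 = 0
Collecting terms (coefficients in siemens):
  0.5241·V_1 - 0.1471·V_3 = 0.08
  0.2017·V_3 - 0.1471·V_1 = 0.4
Determinant D = (0.5241)(0.2017) - (-0.1471)(-0.1471) = 0.08407
V_1 = [(0.08)(0.2017) - (-0.1471)(0.4)]/D = 0.8916 V
V_3 = [(0.5241)(0.4) - (0.08)(-0.1471)]/D = 2.634 V
V_th = V_1 - V_3 = 0.8916 - 2.634 = -1.742 V
Step 2 — R_th: zero the source — replace V1 by a short circuit (node 2 merges into node 0) — and find the resistance seen between A (node 1) and B (node 3).
Reduce the network between node 1 (A) and node 3 (B) by series/parallel combination:
  Rp1 = R1 ‖ R2 (parallel, both between nodes 0 and 1) = 1/(1/150 + 1/2.7) = 2.652 Ω
  Rp2 = R3 ‖ R4 (parallel, both between nodes 0 and 3) = 1/(1/30 + 1/47) = 18.31 Ω
  Rs1 = Rp1 + Rp2 (series, joined only at node 0) = 2.652 + 18.31 = 20.96 Ω
  Rp3 = R5 ‖ Rs1 (parallel, both between nodes 1 and 3) = 1/(1/6.8 + 1/20.96) = 5.135 Ω
R_th = 5.135 Ω

Final answer: V_th = -1.742 V, R_th = 5.135 Ω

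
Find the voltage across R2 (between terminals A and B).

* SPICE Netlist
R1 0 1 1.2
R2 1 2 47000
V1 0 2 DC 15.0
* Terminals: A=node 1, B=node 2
R1 and R2 are in series across V1 (node 0 → node 1 → node 2), and the output A–B is taken across R2, so this is a voltage divider.
Series current: I = V1/(R1 + R2) = 15/(1.2 + 47000) = 15/47000 = 0.0003191 A
V_R2 = I × R2 = V1 × R2/(R1 + R2) = 15 × 47000/47000 = 15 V

Final answer: 15 V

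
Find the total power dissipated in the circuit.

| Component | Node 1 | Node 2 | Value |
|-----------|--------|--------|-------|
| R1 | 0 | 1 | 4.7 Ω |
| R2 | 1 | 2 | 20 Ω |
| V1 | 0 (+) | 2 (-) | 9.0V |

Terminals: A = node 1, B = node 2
Nodal analysis, taking node 2 as the 0 V reference.
Source V1 fixes V_0 = 9 V.
KCL at each unknown node (sum of currents leaving = 0; resistances in Ω):
  Node 1: (V_1 - 9)/4.7 + (V_1 - 0)/20 = 0
Collecting terms: 0.2628 × V_1 = 1.915  =>  V_1 = 7.287 V
Power in each resistor, P = (ΔV)²/R:
  P_R1 = (9 - 7.287)²/4.7 = 0.624 W
  P_R2 = (7.287 - 0)²/20 = 2.655 W
P_total = P_R1 + P_R2 = 3.279 W

Final answer: 3.279 W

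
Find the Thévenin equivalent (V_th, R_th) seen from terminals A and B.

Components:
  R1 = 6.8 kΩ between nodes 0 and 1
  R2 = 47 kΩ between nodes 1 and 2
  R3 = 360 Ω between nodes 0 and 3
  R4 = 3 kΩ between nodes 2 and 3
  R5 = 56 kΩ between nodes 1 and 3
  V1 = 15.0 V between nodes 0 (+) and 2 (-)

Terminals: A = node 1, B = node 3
Step 1 — V_th is the open-circuit voltage V_A - V_B (nothing connected across the terminals).
Nodal analysis, taking node 2 as the 0 V reference.
Source V1 fixes V_0 = 15 V.
KCL at each unknown node (sum of currents leaving = 0; resistances in Ω):
  Node 1: (V_1 - 15)/6800 + (V_1 - 0)/47000 + (V_1 - V_3)/56000 = 0
  Node 3: (V_3 - 15)/360 + (V_3 - 0)/3000 + (V_3 - V_1)/56000 = 0
Collecting terms (coefficients in siemens):
  0.0001862·V_1 - 0.00001786·V_3 = 0.002206
  0.003129·V_3 - 0.00001786·V_1 = 0.04167
Determinant D = (0.0001862)(0.003129) - (-0.00001786)(-0.00001786) = 0.0000005823
V_1 = [(0.002206)(0.003129) - (-0.00001786)(0.04167)]/D = 13.13 V
V_3 = [(0.0001862)(0.04167) - (0.002206)(-0.00001786)]/D = 13.39 V
V_th = V_1 - V_3 = 13.13 - 13.39 = -0.2597 V
Step 2 — R_th: zero the source — replace V1 by a short circuit (node 2 merges into node 0) — and find the resistance seen between A (node 1) and B (node 3).
Reduce the network between node 1 (A) and node 3 (B) by series/parallel combination:
  Rp1 = R1 ‖ R2 (parallel, both between nodes 0 and 1) = 1/(1/6800 + 1/47000) = 5941 Ω
  Rp2 = R3 ‖ R4 (parallel, both between nodes 0 and 3) = 1/(1/360 + 1/3000) = 321.4 Ω
  Rs1 = Rp1 + Rp2 (series, joined only at node 0) = 5941 + 321.4 = 6262 Ω
  Rp3 = R5 ‖ Rs1 (parallel, both between nodes 1 and 3) = 1/(1/56000 + 1/6262) = 5632 Ω
R_th = 5.632 kΩ

Final answer: V_th = -0.2597 V, R_th = 5.632 kΩ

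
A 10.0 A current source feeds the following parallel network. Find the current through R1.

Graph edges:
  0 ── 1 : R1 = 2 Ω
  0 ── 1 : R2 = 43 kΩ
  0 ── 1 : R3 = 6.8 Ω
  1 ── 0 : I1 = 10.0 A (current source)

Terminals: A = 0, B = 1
All resistors sit directly between nodes 0 and 1, so they are in parallel and share one voltage V; the full source current 10 A splits among them.
1/R_par = 1/2 + 1/43000 + 1/6.8 = 0.6471 S  =>  R_par = 1.545 Ω
V = I × R_par = 10 × 1.545 = 15.45 V
I_R1 = V/R1 = 15.45/2 = 7.727 A

Final answer: 7.727 A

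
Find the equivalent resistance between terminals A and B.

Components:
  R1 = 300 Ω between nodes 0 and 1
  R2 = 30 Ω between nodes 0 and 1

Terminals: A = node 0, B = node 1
Reduce the network between node 0 (A) and node 1 (B) by series/parallel combination:
  Rp1 = R1 ‖ R2 (parallel, both between nodes 0 and 1) = 1/(1/300 + 1/30) = 27.27 Ω
R_eq = 27.27 Ω

Final answer: 27.27 Ω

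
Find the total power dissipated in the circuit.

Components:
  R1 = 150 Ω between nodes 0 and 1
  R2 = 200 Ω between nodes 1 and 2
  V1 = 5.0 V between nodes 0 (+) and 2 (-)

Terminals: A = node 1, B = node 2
Nodal analysis, taking node 2 as the 0 V reference.
Source V1 fixes V_0 = 5 V.
KCL at each unknown node (sum of currents leaving = 0; resistances in Ω):
  Node 1: (V_1 - 5)/150 + (V_1 - 0)/200 = 0
Collecting terms: 0.01167 × V_1 = 0.03333  =>  V_1 = 2.857 V
Power in each resistor, P = (ΔV)²/R:
  P_R1 = (5 - 2.857)²/150 = 0.03061 W
  P_R2 = (2.857 - 0)²/200 = 0.04082 W
P_total = P_R1 + P_R2 = 0.07143 W

Final answer: 0.07143 W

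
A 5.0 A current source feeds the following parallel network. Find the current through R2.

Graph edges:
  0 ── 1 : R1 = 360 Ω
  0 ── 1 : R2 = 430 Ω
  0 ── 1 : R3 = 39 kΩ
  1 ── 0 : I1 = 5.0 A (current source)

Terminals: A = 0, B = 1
All resistors sit directly between nodes 0 and 1, so they are in parallel and share one voltage V; the full source current 5 A splits among them.
1/R_par = 1/360 + 1/430 + 1/39000 = 0.005129 S  =>  R_par = 195 Ω
V = I × R_par = 5 × 195 = 974.8 V
I_R2 = V/R2 = 974.8/430 = 2.267 A

Final answer: 2.267 A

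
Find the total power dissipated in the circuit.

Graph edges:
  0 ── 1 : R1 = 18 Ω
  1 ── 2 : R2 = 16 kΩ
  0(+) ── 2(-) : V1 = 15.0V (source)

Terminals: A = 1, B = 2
Nodal analysis, taking node 2 as the 0 V reference.
Source V1 fixes V_0 = 15 V.
KCL at each unknown node (sum of currents leaving = 0; resistances in Ω):
  Node 1: (V_1 - 15)/18 + (V_1 - 0)/16000 = 0
Collecting terms: 0.05562 × V_1 = 0.8333  =>  V_1 = 14.98 V
Power in each resistor, P = (ΔV)²/R:
  P_R1 = (15 - 14.98)²/18 = 0.00001578 W
  P_R2 = (14.98 - 0)²/16000 = 0.01403 W
P_total = P_R1 + P_R2 = 0.01405 W

Final answer: 0.01405 W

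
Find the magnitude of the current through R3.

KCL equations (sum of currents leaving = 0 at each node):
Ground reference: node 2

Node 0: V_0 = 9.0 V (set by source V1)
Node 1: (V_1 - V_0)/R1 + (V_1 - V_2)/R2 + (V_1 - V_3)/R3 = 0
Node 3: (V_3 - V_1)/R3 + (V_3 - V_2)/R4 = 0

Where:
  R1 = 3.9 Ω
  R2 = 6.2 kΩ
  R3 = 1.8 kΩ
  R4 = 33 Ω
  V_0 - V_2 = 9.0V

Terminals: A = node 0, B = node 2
Nodal analysis, taking node 2 as the 0 V reference.
Source V1 fixes V_0 = 9 V.
KCL at each unknown node (sum of currents leaving = 0; resistances in Ω):
  Node 1: (V_1 - 9)/3.9 + (V_1 - 0)/6200 + (V_1 - V_3)/1800 = 0
  Node 3: (V_3 - V_1)/1800 + (V_3 - 0)/33 = 0
Collecting terms (coefficients in siemens):
  0.2571·V_1 - 0.0005556·V_3 = 2.308
  0.03086·V_3 - 0.0005556·V_1 = 0
Determinant D = (0.2571)(0.03086) - (-0.0005556)(-0.0005556) = 0.007934
V_1 = [(2.308)(0.03086) - (-0.0005556)(0)]/D = 8.975 V
V_3 = [(0.2571)(0) - (2.308)(-0.0005556)]/D = 0.1616 V
I_R3 = (V_1 - V_3)/R3 = (8.975 - 0.1616)/1800 = 0.004896 A
|I_R3| = 0.004896 A

Final answer: |I_R3| = 0.004896 A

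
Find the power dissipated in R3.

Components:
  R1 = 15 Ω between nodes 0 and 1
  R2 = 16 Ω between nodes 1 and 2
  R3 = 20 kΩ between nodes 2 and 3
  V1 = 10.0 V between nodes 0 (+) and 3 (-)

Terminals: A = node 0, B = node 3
Nodal analysis, taking node 3 as the 0 V reference.
Source V1 fixes V_0 = 10 V.
KCL at each unknown node (sum of currents leaving = 0; resistances in Ω):
  Node 1: (V_1 - 10)/15 + (V_1 - V_2)/16 = 0
  Node 2: (V_2 - V_1)/16 + (V_2 - 0)/20000 = 0
Collecting terms (coefficients in siemens):
  0.1292·V_1 - 0.0625·V_2 = 0.6667
  0.06255·V_2 - 0.0625·V_1 = 0
Determinant D = (0.1292)(0.06255) - (-0.0625)(-0.0625) = 0.004173
V_1 = [(0.6667)(0.06255) - (-0.0625)(0)]/D = 9.993 V
V_2 = [(0.1292)(0) - (0.6667)(-0.0625)]/D = 9.985 V
I_R3 = (V_2 - V_3)/R3 = (9.985 - 0)/20000 = 0.0004992 A
P_R3 = I_R3² × R3 = (0.0004992)² × 20000 = 0.004985 W

Final answer: 0.004985 W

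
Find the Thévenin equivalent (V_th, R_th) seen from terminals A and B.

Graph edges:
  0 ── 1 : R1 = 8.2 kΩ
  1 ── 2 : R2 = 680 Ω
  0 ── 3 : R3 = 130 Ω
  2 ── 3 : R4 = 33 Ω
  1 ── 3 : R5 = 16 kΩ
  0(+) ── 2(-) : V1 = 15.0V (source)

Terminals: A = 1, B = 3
Step 1 — V_th is the open-circuit voltage V_A - V_B (nothing connected across the terminals).
Nodal analysis, taking node 2 as the 0 V reference.
Source V1 fixes V_0 = 15 V.
KCL at each unknown node (sum of currents leaving = 0; resistances in Ω):
  Node 1: (V_1 - 15)/8200 + (V_1 - 0)/680 + (V_1 - V_3)/16000 = 0
  Node 3: (V_3 - 15)/130 + (V_3 - 0)/33 + (V_3 - V_1)/16000 = 0
Collecting terms (coefficients in siemens):
  0.001655·V_1 - 0.0000625·V_3 = 0.001829
  0.03806·V_3 - 0.0000625·V_1 = 0.1154
Determinant D = (0.001655)(0.03806) - (-0.0000625)(-0.0000625) = 0.00006298
V_1 = [(0.001829)(0.03806) - (-0.0000625)(0.1154)]/D = 1.22 V
V_3 = [(0.001655)(0.1154) - (0.001829)(-0.0000625)]/D = 3.034 V
V_th = V_1 - V_3 = 1.22 - 3.034 = -1.814 V
Step 2 — R_th: zero the source — replace V1 by a short circuit (node 2 merges into node 0) — and find the resistance seen between A (node 1) and B (node 3).
Reduce the network between node 1 (A) and node 3 (B) by series/parallel combination:
  Rp1 = R1 ‖ R2 (parallel, both between nodes 0 and 1) = 1/(1/8200 + 1/680) = 627.9 Ω
  Rp2 = R3 ‖ R4 (parallel, both between nodes 0 and 3) = 1/(1/130 + 1/33) = 26.32 Ω
  Rs1 = Rp1 + Rp2 (series, joined only at node 0) = 627.9 + 26.32 = 654.2 Ω
  Rp3 = R5 ‖ Rs1 (parallel, both between nodes 1 and 3) = 1/(1/16000 + 1/654.2) = 628.5 Ω
R_th = 628.5 Ω

Final answer: V_th = -1.814 V, R_th = 628.5 Ω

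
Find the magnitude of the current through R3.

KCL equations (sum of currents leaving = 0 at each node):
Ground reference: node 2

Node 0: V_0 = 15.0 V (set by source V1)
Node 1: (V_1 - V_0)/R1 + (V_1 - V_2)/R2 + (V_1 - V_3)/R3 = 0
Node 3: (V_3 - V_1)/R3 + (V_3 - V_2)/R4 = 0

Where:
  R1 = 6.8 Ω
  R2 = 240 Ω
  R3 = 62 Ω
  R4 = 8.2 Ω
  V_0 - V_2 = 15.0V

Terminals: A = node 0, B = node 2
Nodal analysis, taking node 2 as the 0 V reference.
Source V1 fixes V_0 = 15 V.
KCL at each unknown node (sum of currents leaving = 0; resistances in Ω):
  Node 1: (V_1 - 15)/6.8 + (V_1 - 0)/240 + (V_1 - V_3)/62 = 0
  Node 3: (V_3 - V_1)/62 + (V_3 - 0)/8.2 = 0
Collecting terms (coefficients in siemens):
  0.1674·V_1 - 0.01613·V_3 = 2.206
  0.1381·V_3 - 0.01613·V_1 = 0
Determinant D = (0.1674)(0.1381) - (-0.01613)(-0.01613) = 0.02285
V_1 = [(2.206)(0.1381) - (-0.01613)(0)]/D = 13.33 V
V_3 = [(0.1674)(0) - (2.206)(-0.01613)]/D = 1.557 V
I_R3 = (V_1 - V_3)/R3 = (13.33 - 1.557)/62 = 0.1899 A
|I_R3| = 0.1899 A

Final answer: |I_R3| = 0.1899 A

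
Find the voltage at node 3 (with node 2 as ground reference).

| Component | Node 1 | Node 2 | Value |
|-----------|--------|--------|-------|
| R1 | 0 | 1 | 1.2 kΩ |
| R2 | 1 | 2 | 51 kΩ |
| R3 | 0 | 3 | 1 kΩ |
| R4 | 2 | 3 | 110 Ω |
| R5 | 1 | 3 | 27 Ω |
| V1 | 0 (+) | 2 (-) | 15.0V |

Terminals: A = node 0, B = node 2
Nodal analysis, taking node 2 as the 0 V reference.
Source V1 fixes V_0 = 15 V.
KCL at each unknown node (sum of currents leaving = 0; resistances in Ω):
  Node 1: (V_1 - 15)/1200 + (V_1 - 0)/51000 + (V_1 - V_3)/27 = 0
  Node 3: (V_3 - 15)/1000 + (V_3 - 0)/110 + (V_3 - V_1)/27 = 0
Collecting terms (coefficients in siemens):
  0.03789·V_1 - 0.03704·V_3 = 0.0125
  0.04713·V_3 - 0.03704·V_1 = 0.015
Determinant D = (0.03789)(0.04713) - (-0.03704)(-0.03704) = 0.0004139
V_1 = [(0.0125)(0.04713) - (-0.03704)(0.015)]/D = 2.765 V
V_3 = [(0.03789)(0.015) - (0.0125)(-0.03704)]/D = 2.491 V
The requested potential is V_3 = 2.491 V.

Final answer: V_3 = 2.491 V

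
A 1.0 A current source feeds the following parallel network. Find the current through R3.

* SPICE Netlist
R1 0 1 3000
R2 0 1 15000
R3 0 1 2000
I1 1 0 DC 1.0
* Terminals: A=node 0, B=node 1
All resistors sit directly between nodes 0 and 1, so they are in parallel and share one voltage V; the full source current 1 A splits among them.
1/R_par = 1/3000 + 1/15000 + 1/2000 = 0.0009 S  =>  R_par = 1111 Ω
V = I × R_par = 1 × 1111 = 1111 V
I_R3 = V/R3 = 1111/2000 = 0.5556 A

Final answer: 0.5556 A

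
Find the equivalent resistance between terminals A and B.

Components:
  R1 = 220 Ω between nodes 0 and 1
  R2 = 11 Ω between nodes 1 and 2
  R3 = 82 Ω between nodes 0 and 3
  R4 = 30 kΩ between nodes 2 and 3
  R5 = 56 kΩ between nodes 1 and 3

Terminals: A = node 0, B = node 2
The network is not a plain series/parallel combination. Inject a 1 A test current into terminal A (node 0) and return it from terminal B (node 2); then R_eq = V_A / (1 A).
Nodal analysis, taking node 2 as the 0 V reference.
Current source I_test pushes 1 A into node 0 and draws it out of node 2.
KCL at each unknown node (sum of currents leaving = 0; resistances in Ω):
  Node 0: (V_0 - V_1)/220 + (V_0 - V_3)/82 - 1 = 0
  Node 1: (V_1 - V_0)/220 + (V_1 - 0)/11 + (V_1 - V_3)/56000 = 0
  Node 3: (V_3 - V_0)/82 + (V_3 - V_1)/56000 + (V_3 - 0)/30000 = 0
Collecting terms (coefficients in siemens):
  0.01674·V_0 - 0.004545·V_1 - 0.0122·V_3 = 1
  0.09547·V_1 - 0.004545·V_0 - 0.00001786·V_3 = 0
  0.01225·V_3 - 0.0122·V_0 - 0.00001786·V_1 = 0
Solving these 3 simultaneous equations (Gaussian elimination) gives:
  V_0 = 228.4 V, V_1 = 10.92 V, V_3 = 227.5 V
R_eq = V_0 / 1 A = 228.4 Ω

Final answer: 228.4 Ω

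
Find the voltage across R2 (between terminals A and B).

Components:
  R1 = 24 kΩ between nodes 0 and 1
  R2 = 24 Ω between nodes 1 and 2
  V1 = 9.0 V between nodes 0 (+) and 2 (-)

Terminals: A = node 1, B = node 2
R1 and R2 are in series across V1 (node 0 → node 1 → node 2), and the output A–B is taken across R2, so this is a voltage divider.
Series current: I = V1/(R1 + R2) = 9/(24000 + 24) = 9/24020 = 0.0003746 A
V_R2 = I × R2 = V1 × R2/(R1 + R2) = 9 × 24/24020 = 0.008991 V

Final answer: 0.008991 V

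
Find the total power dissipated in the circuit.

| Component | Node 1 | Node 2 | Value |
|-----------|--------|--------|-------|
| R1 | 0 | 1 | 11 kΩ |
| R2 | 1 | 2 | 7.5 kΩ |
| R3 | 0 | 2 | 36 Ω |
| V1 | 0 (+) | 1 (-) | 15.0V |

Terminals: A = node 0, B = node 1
Nodal analysis, taking node 1 as the 0 V reference.
Source V1 fixes V_0 = 15 V.
KCL at each unknown node (sum of currents leaving = 0; resistances in Ω):
  Node 2: (V_2 - 0)/7500 + (V_2 - 15)/36 = 0
Collecting terms: 0.02791 × V_2 = 0.4167  =>  V_2 = 14.93 V
Power in each resistor, P = (ΔV)²/R:
  P_R1 = (15 - 0)²/11000 = 0.02045 W
  P_R2 = (0 - 14.93)²/7500 = 0.02971 W
  P_R3 = (15 - 14.93)²/36 = 0.0001426 W
P_total = P_R1 + P_R2 + P_R3 = 0.05031 W

Final answer: 0.05031 W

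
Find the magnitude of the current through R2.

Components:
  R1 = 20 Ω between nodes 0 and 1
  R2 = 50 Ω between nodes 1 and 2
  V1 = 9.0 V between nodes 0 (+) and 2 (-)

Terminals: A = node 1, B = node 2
Nodal analysis, taking node 2 as the 0 V reference.
Source V1 fixes V_0 = 9 V.
KCL at each unknown node (sum of currents leaving = 0; resistances in Ω):
  Node 1: (V_1 - 9)/20 + (V_1 - 0)/50 = 0
Collecting terms: 0.07 × V_1 = 0.45  =>  V_1 = 6.429 V
I_R2 = (V_1 - V_2)/R2 = (6.429 - 0)/50 = 0.1286 A
|I_R2| = 0.1286 A

Final answer: |I_R2| = 0.1286 A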